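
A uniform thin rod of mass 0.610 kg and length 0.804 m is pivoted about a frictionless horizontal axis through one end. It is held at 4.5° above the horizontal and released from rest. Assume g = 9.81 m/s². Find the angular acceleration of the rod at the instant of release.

α ≈ 18.2 rad/s²

About the pivot, I = (1/3)ML² = (1/3)(0.610)(0.804)² = 0.1314 kg·m².
The weight acts at the center, a distance L/2 = 0.4020 m from the pivot; τ = Mg(L/2) cos 4.5° = 2.398 N·m.
α = τ/I = 2.398/0.1314 = 18.25 rad/s².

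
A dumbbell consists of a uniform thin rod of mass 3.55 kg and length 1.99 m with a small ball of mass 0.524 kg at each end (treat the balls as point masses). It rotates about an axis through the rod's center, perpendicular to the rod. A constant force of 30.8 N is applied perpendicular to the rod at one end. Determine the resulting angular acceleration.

α ≈ 13.9 rad/s²

I_rod = (1/12)ML² = (1/12)(3.55)(1.99)² = 1.172 kg·m².
I_balls = 2·m·(L/2)² = 2(0.524)(0.9950)² = 1.038 kg·m².
Total I = 2.209 kg·m².
τ = F·(L/2) = (30.8)(0.995) = 30.65 N·m.
α = τ/I = 30.65/2.209 = 13.87 rad/s².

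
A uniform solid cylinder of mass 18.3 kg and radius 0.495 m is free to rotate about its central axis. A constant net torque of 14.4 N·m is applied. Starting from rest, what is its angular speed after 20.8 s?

I = ½MR² = (1/2)(18.3)(0.495)² = 2.242 kg·m².
α = τ/I = 14.4/2.242 = 6.423 rad/s².
ω = ω₀ + αt = 0 + (6.423)(20.8) = 133.6 rad/s.

ω ≈ 134 rad/s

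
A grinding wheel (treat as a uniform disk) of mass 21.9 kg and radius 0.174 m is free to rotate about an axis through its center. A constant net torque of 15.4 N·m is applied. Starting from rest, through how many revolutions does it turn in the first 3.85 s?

≈ 54.8 revolutions

I = ½MR² = (1/2)(21.9)(0.174)² = 0.3315 kg·m².
α = τ/I = 15.4/0.3315 = 46.45 rad/s².
θ = ½αt² = ½(46.45)(3.85)² = 344.3 rad.
Revolutions = θ/(2π) = 54.79.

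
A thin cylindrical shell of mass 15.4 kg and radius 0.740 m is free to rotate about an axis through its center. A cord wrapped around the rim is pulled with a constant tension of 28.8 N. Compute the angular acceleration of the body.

I = MR² = (15.4)(0.740)² = 8.433 kg·m².
τ = F R = (28.8)(0.740) = 21.31 N·m.
Newton's second law for rotation, τ = Iα, gives α = τ/I = 21.31/8.433 = 2.527 rad/s².

α ≈ 2.53 rad/s²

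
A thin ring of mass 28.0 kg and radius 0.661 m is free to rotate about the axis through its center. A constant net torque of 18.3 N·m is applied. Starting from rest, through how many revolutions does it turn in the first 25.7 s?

≈ 78.6 revolutions

I = MR² = (28.0)(0.661)² = 12.23 kg·m².
α = τ/I = 18.3/12.23 = 1.496 rad/s².
θ = ½αt² = ½(1.496)(25.7)² = 494.0 rad.
Revolutions = θ/(2π) = 78.62.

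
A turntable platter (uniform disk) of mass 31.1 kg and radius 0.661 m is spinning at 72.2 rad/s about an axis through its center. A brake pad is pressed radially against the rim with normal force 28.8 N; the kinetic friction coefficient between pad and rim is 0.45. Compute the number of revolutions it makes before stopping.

I = ½MR² = (1/2)(31.1)(0.661)² = 6.794 kg·m².
Friction force f = μN = (0.45)(28.8) = 12.96 N at the rim; torque magnitude τ = fR = 8.567 N·m, opposing ω.
|α| = τ/I = 8.567/6.794 = 1.261 rad/s² (deceleration).
ω² = ω₀² − 2|α|θ with ω = 0 ⇒ θ = ω₀²/(2|α|) = 2067 rad = 329.0 rev.

≈ 329 revolutions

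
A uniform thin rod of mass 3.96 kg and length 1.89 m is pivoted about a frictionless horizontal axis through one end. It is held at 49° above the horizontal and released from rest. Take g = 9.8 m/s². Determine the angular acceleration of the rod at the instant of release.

α ≈ 5.10 rad/s²

About the pivot, I = (1/3)ML² = (1/3)(3.96)(1.89)² = 4.715 kg·m².
The weight acts at the center, a distance L/2 = 0.9450 m from the pivot; τ = Mg(L/2) cos 49° = 24.06 N·m.
α = τ/I = 24.06/4.715 = 5.103 rad/s².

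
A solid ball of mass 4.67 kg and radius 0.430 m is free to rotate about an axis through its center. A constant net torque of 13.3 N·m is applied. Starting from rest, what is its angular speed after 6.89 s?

ω ≈ 265 rad/s

I = (2/5)MR² = (2/5)(4.67)(0.430)² = 0.3454 kg·m².
α = τ/I = 13.3/0.3454 = 38.51 rad/s².
ω = ω₀ + αt = 0 + (38.51)(6.89) = 265.3 rad/s.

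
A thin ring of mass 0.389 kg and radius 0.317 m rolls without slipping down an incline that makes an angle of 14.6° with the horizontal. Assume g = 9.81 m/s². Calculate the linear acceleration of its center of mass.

a ≈ 1.24 m/s²

Translation along the incline: Mg sinθ − f = Ma.
Rotation about the center: fR = Iα with I = MR². No-slip gives a = αR, so f = (I/R²)a = M a.
Substituting: Mg sinθ = (1 + 1.000)Ma, so a = g sinθ/(1 + 1.000) = (9.81) sin 14.6° / 2.000 = 1.236 m/s².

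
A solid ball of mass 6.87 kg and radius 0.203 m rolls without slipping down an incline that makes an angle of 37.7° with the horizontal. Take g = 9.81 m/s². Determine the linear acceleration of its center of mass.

Translation along the incline: Mg sinθ − f = Ma.
Rotation about the center: fR = Iα with I = (2/5)MR². No-slip gives a = αR, so f = (I/R²)a = (2/5)M a.
Substituting: Mg sinθ = (1 + 0.4000)Ma, so a = g sinθ/(1 + 0.4000) = (9.81) sin 37.7° / 1.400 = 4.285 m/s².

a ≈ 4.29 m/s²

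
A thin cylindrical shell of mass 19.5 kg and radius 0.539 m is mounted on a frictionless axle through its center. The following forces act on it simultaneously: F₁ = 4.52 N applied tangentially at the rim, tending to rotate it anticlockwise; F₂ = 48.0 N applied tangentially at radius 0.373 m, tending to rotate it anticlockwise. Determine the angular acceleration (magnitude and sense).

I = MR² = (19.5)(0.539)² = 5.665 kg·m².
Taking anticlockwise as positive: τ₁ = +(4.52)(0.539) = +2.436 N·m; τ₂ = +(48.0)(0.373) = +17.90 N·m.
Net torque τ = 20.34 N·m.
α = τ/I = 20.34/5.665 = 3.590 rad/s².

α ≈ 3.59 rad/s², anticlockwise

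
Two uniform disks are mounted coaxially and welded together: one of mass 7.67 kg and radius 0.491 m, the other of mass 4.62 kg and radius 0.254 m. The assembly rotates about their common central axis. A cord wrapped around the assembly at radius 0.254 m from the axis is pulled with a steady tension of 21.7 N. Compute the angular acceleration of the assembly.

α ≈ 5.13 rad/s²

I = ½M₁R₁² + ½M₂R₂² = ½(7.67)(0.491)² + ½(4.62)(0.254)² = 1.074 kg·m².
τ = F r = (21.7)(0.254) = 5.512 N·m.
α = τ/I = 5.512/1.074 = 5.134 rad/s².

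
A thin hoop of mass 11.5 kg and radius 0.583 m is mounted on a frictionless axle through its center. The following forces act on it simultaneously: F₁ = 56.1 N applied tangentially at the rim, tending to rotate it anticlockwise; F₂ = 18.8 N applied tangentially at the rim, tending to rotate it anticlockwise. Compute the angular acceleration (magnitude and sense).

I = MR² = (11.5)(0.583)² = 3.909 kg·m².
Taking anticlockwise as positive: τ₁ = +(56.1)(0.583) = +32.71 N·m; τ₂ = +(18.8)(0.583) = +10.96 N·m.
Net torque τ = 43.67 N·m.
α = τ/I = 43.67/3.909 = 11.17 rad/s².

α ≈ 11.2 rad/s², anticlockwise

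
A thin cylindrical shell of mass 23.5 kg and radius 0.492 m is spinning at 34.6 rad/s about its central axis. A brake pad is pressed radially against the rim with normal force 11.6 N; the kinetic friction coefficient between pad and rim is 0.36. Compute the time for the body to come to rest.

t ≈ 95.8 s

I = MR² = (23.5)(0.492)² = 5.689 kg·m².
Friction force f = μN = (0.36)(11.6) = 4.176 N at the rim; torque magnitude τ = fR = 2.055 N·m, opposing ω.
|α| = τ/I = 2.055/5.689 = 0.3612 rad/s² (deceleration).
0 = ω₀ − |α|t ⇒ t = ω₀/|α| = 34.6/0.3612 = 95.80 s.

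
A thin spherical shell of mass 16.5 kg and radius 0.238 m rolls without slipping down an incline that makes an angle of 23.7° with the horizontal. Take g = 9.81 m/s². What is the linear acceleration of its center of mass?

Translation along the incline: Mg sinθ − f = Ma.
Rotation about the center: fR = Iα with I = (2/3)MR². No-slip gives a = αR, so f = (I/R²)a = (2/3)M a.
Substituting: Mg sinθ = (1 + 0.6667)Ma, so a = g sinθ/(1 + 0.6667) = (9.81) sin 23.7° / 1.667 = 2.366 m/s².

a ≈ 2.37 m/s²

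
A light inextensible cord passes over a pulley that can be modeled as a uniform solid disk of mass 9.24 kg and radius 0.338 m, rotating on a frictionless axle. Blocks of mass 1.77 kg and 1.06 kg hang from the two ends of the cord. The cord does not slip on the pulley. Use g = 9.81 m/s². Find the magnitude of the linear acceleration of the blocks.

a ≈ 0.935 m/s²

I = ½MR² = (1/2)(9.24)(0.338)² = 0.5278 kg·m².
Heavier block: m₁g − T₁ = m₁a. Lighter block: T₂ − m₂g = m₂a.
Pulley: (T₁ − T₂)R = Iα = I(a/R), so T₁ − T₂ = (I/R²)a = (1/2)M_p a = 4.620·a.
Adding the three: (m₁ − m₂)g = (m₁ + m₂ + 4.620)a, so a = (1.77 − 1.06)(9.81)/(1.77 + 1.06 + 4.620) = 0.9349 m/s².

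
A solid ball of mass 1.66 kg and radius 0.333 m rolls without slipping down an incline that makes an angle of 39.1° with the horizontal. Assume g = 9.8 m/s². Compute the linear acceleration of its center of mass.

a ≈ 4.41 m/s²

Translation along the incline: Mg sinθ − f = Ma.
Rotation about the center: fR = Iα with I = (2/5)MR². No-slip gives a = αR, so f = (I/R²)a = (2/5)M a.
Substituting: Mg sinθ = (1 + 0.4000)Ma, so a = g sinθ/(1 + 0.4000) = (9.8) sin 39.1° / 1.400 = 4.415 m/s².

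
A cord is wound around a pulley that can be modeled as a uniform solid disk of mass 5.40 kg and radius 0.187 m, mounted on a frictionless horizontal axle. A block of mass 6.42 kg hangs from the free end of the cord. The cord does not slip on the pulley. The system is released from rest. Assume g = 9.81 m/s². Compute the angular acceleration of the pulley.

α ≈ 36.9 rad/s²

I = ½MR² = (1/2)(5.40)(0.187)² = 0.09442 kg·m².
Block: mg − T = ma. Pulley: TR = Iα. No-slip: a = αR, so T = (I/R²)a = 2.700·a.
Then mg = (m + 2.700)a, so a = (6.42)(9.81)/(6.42 + 2.700) = 6.906 m/s².
α = a/R = 6.906/0.187 = 36.93 rad/s².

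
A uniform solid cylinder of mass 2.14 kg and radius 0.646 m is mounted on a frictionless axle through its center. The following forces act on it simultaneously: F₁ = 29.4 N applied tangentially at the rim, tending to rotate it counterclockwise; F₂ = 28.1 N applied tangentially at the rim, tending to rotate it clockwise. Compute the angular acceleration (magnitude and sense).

I = ½MR² = (1/2)(2.14)(0.646)² = 0.4465 kg·m².
Taking counterclockwise as positive: τ₁ = +(29.4)(0.646) = +18.99 N·m; τ₂ = −(28.1)(0.646) = −18.15 N·m.
Net torque τ = 0.8398 N·m.
α = τ/I = 0.8398/0.4465 = 1.881 rad/s².

α ≈ 1.88 rad/s², counterclockwise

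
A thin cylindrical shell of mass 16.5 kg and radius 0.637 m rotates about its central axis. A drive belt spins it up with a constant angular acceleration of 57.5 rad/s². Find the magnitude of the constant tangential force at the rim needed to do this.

F ≈ 604 N

I = MR² = (16.5)(0.637)² = 6.695 kg·m².
The required torque is τ = Iα = (6.695)(57.50) = 385.0 N·m.
A tangential force at the rim gives τ = FR, so F = τ/R = 385.0/0.637 = 604.4 N.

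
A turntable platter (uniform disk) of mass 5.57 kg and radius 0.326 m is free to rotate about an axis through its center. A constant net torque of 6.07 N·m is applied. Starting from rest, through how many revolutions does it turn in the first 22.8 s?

I = ½MR² = (1/2)(5.57)(0.326)² = 0.2960 kg·m².
α = τ/I = 6.07/0.2960 = 20.51 rad/s².
θ = ½αt² = ½(20.51)(22.8)² = 5331 rad.
Revolutions = θ/(2π) = 848.4.

≈ 848 revolutions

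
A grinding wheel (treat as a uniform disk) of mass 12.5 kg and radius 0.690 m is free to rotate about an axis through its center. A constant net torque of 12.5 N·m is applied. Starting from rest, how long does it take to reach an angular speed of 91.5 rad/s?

I = ½MR² = (1/2)(12.5)(0.690)² = 2.976 kg·m².
α = τ/I = 12.5/2.976 = 4.201 rad/s².
ω = αt ⇒ t = ω/α = 91.5/4.201 = 21.78 s.

t ≈ 21.8 s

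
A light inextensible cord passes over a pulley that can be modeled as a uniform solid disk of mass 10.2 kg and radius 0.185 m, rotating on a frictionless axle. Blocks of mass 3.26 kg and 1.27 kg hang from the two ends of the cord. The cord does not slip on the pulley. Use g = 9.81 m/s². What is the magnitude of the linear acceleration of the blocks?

I = ½MR² = (1/2)(10.2)(0.185)² = 0.1745 kg·m².
Heavier block: m₁g − T₁ = m₁a. Lighter block: T₂ − m₂g = m₂a.
Pulley: (T₁ − T₂)R = Iα = I(a/R), so T₁ − T₂ = (I/R²)a = (1/2)M_p a = 5.100·a.
Adding the three: (m₁ − m₂)g = (m₁ + m₂ + 5.100)a, so a = (3.26 − 1.27)(9.81)/(3.26 + 1.27 + 5.100) = 2.027 m/s².

a ≈ 2.03 m/s²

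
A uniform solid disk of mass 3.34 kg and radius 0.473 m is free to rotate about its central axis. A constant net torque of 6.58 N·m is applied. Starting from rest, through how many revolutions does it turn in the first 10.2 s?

I = ½MR² = (1/2)(3.34)(0.473)² = 0.3736 kg·m².
α = τ/I = 6.58/0.3736 = 17.61 rad/s².
θ = ½αt² = ½(17.61)(10.2)² = 916.1 rad.
Revolutions = θ/(2π) = 145.8.

≈ 146 revolutions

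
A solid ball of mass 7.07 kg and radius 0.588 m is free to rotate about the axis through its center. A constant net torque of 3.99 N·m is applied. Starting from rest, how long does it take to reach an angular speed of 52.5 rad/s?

I = (2/5)MR² = (2/5)(7.07)(0.588)² = 0.9778 kg·m².
α = τ/I = 3.99/0.9778 = 4.081 rad/s².
ω = αt ⇒ t = ω/α = 52.5/4.081 = 12.87 s.

t ≈ 12.9 s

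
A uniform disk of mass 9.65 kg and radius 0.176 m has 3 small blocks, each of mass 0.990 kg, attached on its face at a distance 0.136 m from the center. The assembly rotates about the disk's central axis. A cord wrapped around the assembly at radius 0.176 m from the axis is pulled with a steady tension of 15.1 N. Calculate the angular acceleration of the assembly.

I_disk = ½MR² = ½(9.65)(0.176)² = 0.1495 kg·m².
I_blocks = 3·m·r² = 3(0.990)(0.136)² = 0.05493 kg·m².
Total I = 0.2044 kg·m².
τ = F r = (15.1)(0.176) = 2.658 N·m.
α = τ/I = 2.658/0.2044 = 13.00 rad/s².

α ≈ 13.0 rad/s²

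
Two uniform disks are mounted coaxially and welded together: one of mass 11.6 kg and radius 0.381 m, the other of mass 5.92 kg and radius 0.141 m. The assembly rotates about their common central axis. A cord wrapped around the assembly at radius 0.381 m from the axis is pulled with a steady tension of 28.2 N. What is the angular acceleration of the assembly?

α ≈ 11.9 rad/s²

I = ½M₁R₁² + ½M₂R₂² = ½(11.6)(0.381)² + ½(5.92)(0.141)² = 0.9008 kg·m².
τ = F r = (28.2)(0.381) = 10.74 N·m.
α = τ/I = 10.74/0.9008 = 11.93 rad/s².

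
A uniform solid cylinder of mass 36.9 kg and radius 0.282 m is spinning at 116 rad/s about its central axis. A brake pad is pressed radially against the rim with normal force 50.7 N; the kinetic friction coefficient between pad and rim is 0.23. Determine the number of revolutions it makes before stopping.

I = ½MR² = (1/2)(36.9)(0.282)² = 1.467 kg·m².
Friction force f = μN = (0.23)(50.7) = 11.66 N at the rim; torque magnitude τ = fR = 3.288 N·m, opposing ω.
|α| = τ/I = 3.288/1.467 = 2.241 rad/s² (deceleration).
ω² = ω₀² − 2|α|θ with ω = 0 ⇒ θ = ω₀²/(2|α|) = 3002 rad = 477.8 rev.

≈ 478 revolutions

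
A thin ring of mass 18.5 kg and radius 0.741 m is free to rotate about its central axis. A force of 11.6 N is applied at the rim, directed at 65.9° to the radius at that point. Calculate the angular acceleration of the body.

α ≈ 0.772 rad/s²

I = MR² = (18.5)(0.741)² = 10.16 kg·m².
Only the tangential component produces torque: τ = F R sinθ = (11.6)(0.741) sin 65.9° = 7.846 N·m.
From τ = Iα: α = 7.846/10.16 = 0.7724 rad/s².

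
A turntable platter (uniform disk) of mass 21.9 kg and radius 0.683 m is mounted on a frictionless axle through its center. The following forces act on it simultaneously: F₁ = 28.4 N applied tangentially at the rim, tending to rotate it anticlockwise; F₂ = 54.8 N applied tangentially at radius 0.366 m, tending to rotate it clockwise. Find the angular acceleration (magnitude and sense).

α ≈ 0.129 rad/s², clockwise

I = ½MR² = (1/2)(21.9)(0.683)² = 5.108 kg·m².
Taking anticlockwise as positive: τ₁ = +(28.4)(0.683) = +19.40 N·m; τ₂ = −(54.8)(0.366) = −20.06 N·m.
Net torque τ = -0.6596 N·m.
α = τ/I = -0.6596/5.108 = -0.1291 rad/s².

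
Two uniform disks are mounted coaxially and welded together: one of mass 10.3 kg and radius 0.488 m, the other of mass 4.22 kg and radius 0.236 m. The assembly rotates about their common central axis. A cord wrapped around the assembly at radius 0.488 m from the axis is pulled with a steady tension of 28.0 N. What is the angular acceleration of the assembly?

α ≈ 10.2 rad/s²

I = ½M₁R₁² + ½M₂R₂² = ½(10.3)(0.488)² + ½(4.22)(0.236)² = 1.344 kg·m².
τ = F r = (28.0)(0.488) = 13.66 N·m.
α = τ/I = 13.66/1.344 = 10.17 rad/s².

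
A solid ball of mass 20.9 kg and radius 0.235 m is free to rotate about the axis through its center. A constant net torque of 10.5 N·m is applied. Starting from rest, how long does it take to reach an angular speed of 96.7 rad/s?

t ≈ 4.25 s

I = (2/5)MR² = (2/5)(20.9)(0.235)² = 0.4617 kg·m².
α = τ/I = 10.5/0.4617 = 22.74 rad/s².
ω = αt ⇒ t = ω/α = 96.7/22.74 = 4.252 s.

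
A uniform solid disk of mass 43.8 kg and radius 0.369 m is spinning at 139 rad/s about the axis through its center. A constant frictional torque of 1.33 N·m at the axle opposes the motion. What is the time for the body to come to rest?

t ≈ 312 s

I = ½MR² = (1/2)(43.8)(0.369)² = 2.982 kg·m².
The net torque has magnitude 1.33 N·m, opposing ω.
|α| = τ/I = 1.330/2.982 = 0.4460 rad/s² (deceleration).
0 = ω₀ − |α|t ⇒ t = ω₀/|α| = 139/0.4460 = 311.6 s.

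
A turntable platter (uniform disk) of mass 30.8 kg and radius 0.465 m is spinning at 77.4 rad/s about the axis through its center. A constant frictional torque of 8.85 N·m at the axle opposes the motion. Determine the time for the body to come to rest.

t ≈ 29.1 s

I = ½MR² = (1/2)(30.8)(0.465)² = 3.330 kg·m².
The net torque has magnitude 8.85 N·m, opposing ω.
|α| = τ/I = 8.850/3.330 = 2.658 rad/s² (deceleration).
0 = ω₀ − |α|t ⇒ t = ω₀/|α| = 77.4/2.658 = 29.12 s.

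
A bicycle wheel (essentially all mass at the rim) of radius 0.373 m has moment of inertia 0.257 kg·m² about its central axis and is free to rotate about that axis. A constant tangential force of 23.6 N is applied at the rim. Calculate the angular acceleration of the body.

α ≈ 34.3 rad/s²

τ = F R = (23.6)(0.373) = 8.803 N·m.
Newton's second law for rotation, τ = Iα, gives α = τ/I = 8.803/0.2570 = 34.25 rad/s².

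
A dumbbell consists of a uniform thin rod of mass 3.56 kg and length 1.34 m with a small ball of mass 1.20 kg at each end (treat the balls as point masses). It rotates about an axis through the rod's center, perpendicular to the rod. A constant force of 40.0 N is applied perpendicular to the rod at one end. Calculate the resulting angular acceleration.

I_rod = (1/12)ML² = (1/12)(3.56)(1.34)² = 0.5327 kg·m².
I_balls = 2·m·(L/2)² = 2(1.20)(0.6700)² = 1.077 kg·m².
Total I = 1.610 kg·m².
τ = F·(L/2) = (40.0)(0.670) = 26.80 N·m.
α = τ/I = 26.80/1.610 = 16.65 rad/s².

α ≈ 16.6 rad/s²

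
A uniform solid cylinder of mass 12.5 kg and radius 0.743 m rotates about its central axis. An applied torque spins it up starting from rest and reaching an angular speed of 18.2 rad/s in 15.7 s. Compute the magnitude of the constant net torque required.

τ ≈ 4.00 N·m

I = ½MR² = (1/2)(12.5)(0.743)² = 3.450 kg·m².
α = Δω/Δt = (18.2 − 0)/15.7 = 1.159 rad/s².
τ = Iα = (3.450)(1.159) = 4.000 N·m.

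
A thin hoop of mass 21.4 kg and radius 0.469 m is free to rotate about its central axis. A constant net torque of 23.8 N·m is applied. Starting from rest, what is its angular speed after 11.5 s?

I = MR² = (21.4)(0.469)² = 4.707 kg·m².
α = τ/I = 23.8/4.707 = 5.056 rad/s².
ω = ω₀ + αt = 0 + (5.056)(11.5) = 58.15 rad/s.

ω ≈ 58.1 rad/s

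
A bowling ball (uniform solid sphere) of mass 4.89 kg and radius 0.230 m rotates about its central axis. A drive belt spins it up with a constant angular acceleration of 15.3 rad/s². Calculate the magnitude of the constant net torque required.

τ ≈ 1.58 N·m

I = (2/5)MR² = (2/5)(4.89)(0.230)² = 0.1035 kg·m².
τ = Iα = (0.1035)(15.30) = 1.583 N·m.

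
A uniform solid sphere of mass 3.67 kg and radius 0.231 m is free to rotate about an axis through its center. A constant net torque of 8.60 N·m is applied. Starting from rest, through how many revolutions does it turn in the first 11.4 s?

I = (2/5)MR² = (2/5)(3.67)(0.231)² = 0.07833 kg·m².
α = τ/I = 8.60/0.07833 = 109.8 rad/s².
θ = ½αt² = ½(109.8)(11.4)² = 7134 rad.
Revolutions = θ/(2π) = 1135.

≈ 1140 revolutions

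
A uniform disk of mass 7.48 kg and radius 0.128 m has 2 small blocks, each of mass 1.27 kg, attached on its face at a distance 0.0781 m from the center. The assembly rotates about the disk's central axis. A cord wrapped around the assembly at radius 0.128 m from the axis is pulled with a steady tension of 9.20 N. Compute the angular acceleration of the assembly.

I_disk = ½MR² = ½(7.48)(0.128)² = 0.06128 kg·m².
I_blocks = 2·m·r² = 2(1.27)(0.0781)² = 0.01549 kg·m².
Total I = 0.07677 kg·m².
τ = F r = (9.20)(0.128) = 1.178 N·m.
α = τ/I = 1.178/0.07677 = 15.34 rad/s².

α ≈ 15.3 rad/s²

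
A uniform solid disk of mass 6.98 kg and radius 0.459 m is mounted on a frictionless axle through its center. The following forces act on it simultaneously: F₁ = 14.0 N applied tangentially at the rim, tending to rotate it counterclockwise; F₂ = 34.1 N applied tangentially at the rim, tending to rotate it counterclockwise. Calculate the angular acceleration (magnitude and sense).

α ≈ 30.0 rad/s², counterclockwise

I = ½MR² = (1/2)(6.98)(0.459)² = 0.7353 kg·m².
Taking counterclockwise as positive: τ₁ = +(14.0)(0.459) = +6.426 N·m; τ₂ = +(34.1)(0.459) = +15.65 N·m.
Net torque τ = 22.08 N·m.
α = τ/I = 22.08/0.7353 = 30.03 rad/s².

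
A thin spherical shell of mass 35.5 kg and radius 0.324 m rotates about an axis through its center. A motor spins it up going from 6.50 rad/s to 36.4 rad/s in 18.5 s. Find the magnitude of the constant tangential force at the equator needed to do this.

I = (2/3)MR² = (2/3)(35.5)(0.324)² = 2.484 kg·m².
α = Δω/Δt = (36.4 − 6.50)/18.5 = 1.616 rad/s².
The required torque is τ = Iα = (2.484)(1.616) = 4.015 N·m.
A tangential force at the equator gives τ = FR, so F = τ/R = 4.015/0.324 = 12.39 N.

F ≈ 12.4 N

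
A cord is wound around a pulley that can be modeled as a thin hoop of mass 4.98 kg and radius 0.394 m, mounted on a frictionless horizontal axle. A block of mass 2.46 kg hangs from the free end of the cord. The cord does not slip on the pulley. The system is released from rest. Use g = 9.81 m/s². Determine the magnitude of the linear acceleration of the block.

I = MR² = (4.98)(0.394)² = 0.7731 kg·m².
Block: mg − T = ma. Pulley: TR = Iα. No-slip: a = αR, so T = (I/R²)a = 4.980·a.
Then mg = (m + 4.980)a, so a = (2.46)(9.81)/(2.46 + 4.980) = 3.244 m/s².

a ≈ 3.24 m/s²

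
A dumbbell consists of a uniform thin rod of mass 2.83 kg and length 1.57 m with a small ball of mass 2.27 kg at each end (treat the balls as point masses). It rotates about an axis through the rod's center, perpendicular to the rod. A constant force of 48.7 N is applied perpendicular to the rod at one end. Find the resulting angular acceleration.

α ≈ 11.3 rad/s²

I_rod = (1/12)ML² = (1/12)(2.83)(1.57)² = 0.5813 kg·m².
I_balls = 2·m·(L/2)² = 2(2.27)(0.7850)² = 2.798 kg·m².
Total I = 3.379 kg·m².
τ = F·(L/2) = (48.7)(0.785) = 38.23 N·m.
α = τ/I = 38.23/3.379 = 11.31 rad/s².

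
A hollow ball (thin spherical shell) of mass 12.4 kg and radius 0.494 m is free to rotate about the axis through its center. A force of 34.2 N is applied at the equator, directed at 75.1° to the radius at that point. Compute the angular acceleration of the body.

α ≈ 8.09 rad/s²

I = (2/3)MR² = (2/3)(12.4)(0.494)² = 2.017 kg·m².
Only the tangential component produces torque: τ = F R sinθ = (34.2)(0.494) sin 75.1° = 16.33 N·m.
Newton's second law for rotation, τ = Iα, gives α = τ/I = 16.33/2.017 = 8.093 rad/s².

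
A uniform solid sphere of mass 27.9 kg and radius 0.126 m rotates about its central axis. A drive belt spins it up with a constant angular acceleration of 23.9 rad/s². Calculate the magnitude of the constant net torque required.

I = (2/5)MR² = (2/5)(27.9)(0.126)² = 0.1772 kg·m².
τ = Iα = (0.1772)(23.90) = 4.235 N·m.

τ ≈ 4.23 N·m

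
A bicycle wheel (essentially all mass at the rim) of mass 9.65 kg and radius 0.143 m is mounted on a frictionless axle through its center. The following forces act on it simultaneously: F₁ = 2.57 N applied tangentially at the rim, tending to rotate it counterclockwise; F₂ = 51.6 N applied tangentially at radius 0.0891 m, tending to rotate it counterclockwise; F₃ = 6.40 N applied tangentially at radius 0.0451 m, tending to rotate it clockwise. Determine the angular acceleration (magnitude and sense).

α ≈ 23.7 rad/s², counterclockwise

I = MR² = (9.65)(0.143)² = 0.1973 kg·m².
Taking counterclockwise as positive: τ₁ = +(2.57)(0.143) = +0.3675 N·m; τ₂ = +(51.6)(0.0891) = +4.598 N·m; τ₃ = −(6.40)(0.0451) = −0.2886 N·m.
Net torque τ = 4.676 N·m.
α = τ/I = 4.676/0.1973 = 23.70 rad/s².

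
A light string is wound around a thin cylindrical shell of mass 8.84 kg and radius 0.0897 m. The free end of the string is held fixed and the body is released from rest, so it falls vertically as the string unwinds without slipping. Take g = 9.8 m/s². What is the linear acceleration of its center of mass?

a ≈ 4.90 m/s²

Translation: Mg − T = Ma. Rotation about the center: TR = Iα with I = MR².
With a = αR: T = (I/R²)a = M a, so Mg = (1 + 1.000)Ma.
a = g/(1 + 1.000) = 9.8/2.000 = 4.900 m/s².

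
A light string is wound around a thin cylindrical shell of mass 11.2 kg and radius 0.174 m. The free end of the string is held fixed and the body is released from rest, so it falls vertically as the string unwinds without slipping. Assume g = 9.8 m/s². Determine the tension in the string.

Translation: Mg − T = Ma. Rotation about the center: TR = Iα with I = MR².
With a = αR: T = (I/R²)a = M a, so Mg = (1 + 1.000)Ma.
a = g/(1 + 1.000) = 9.8/2.000 = 4.900 m/s².
T = 1.000·M·a = (1.000)(11.2)(4.900) = 54.88 N.

T ≈ 54.9 N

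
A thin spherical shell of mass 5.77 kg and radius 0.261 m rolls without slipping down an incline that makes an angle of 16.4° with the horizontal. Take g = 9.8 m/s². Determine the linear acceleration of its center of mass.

a ≈ 1.66 m/s²

Translation along the incline: Mg sinθ − f = Ma.
Rotation about the center: fR = Iα with I = (2/3)MR². No-slip gives a = αR, so f = (I/R²)a = (2/3)M a.
Substituting: Mg sinθ = (1 + 0.6667)Ma, so a = g sinθ/(1 + 0.6667) = (9.8) sin 16.4° / 1.667 = 1.660 m/s².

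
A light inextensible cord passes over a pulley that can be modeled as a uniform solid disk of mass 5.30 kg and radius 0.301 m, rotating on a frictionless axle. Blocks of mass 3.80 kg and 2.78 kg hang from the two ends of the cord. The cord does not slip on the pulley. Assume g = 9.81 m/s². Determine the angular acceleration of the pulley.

I = ½MR² = (1/2)(5.30)(0.301)² = 0.2401 kg·m².
Heavier block: m₁g − T₁ = m₁a. Lighter block: T₂ − m₂g = m₂a.
Pulley: (T₁ − T₂)R = Iα = I(a/R), so T₁ − T₂ = (I/R²)a = (1/2)M_p a = 2.650·a.
Adding the three: (m₁ − m₂)g = (m₁ + m₂ + 2.650)a, so a = (3.80 − 2.78)(9.81)/(3.80 + 2.78 + 2.650) = 1.084 m/s².
α = a/R = 1.084/0.301 = 3.602 rad/s².

α ≈ 3.60 rad/s²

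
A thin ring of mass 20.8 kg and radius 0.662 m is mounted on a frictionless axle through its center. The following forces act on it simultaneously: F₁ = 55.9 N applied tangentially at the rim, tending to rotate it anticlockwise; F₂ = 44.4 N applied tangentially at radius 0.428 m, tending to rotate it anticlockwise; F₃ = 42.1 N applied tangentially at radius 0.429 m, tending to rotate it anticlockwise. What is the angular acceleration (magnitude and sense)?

α ≈ 8.13 rad/s², anticlockwise

I = MR² = (20.8)(0.662)² = 9.115 kg·m².
Taking anticlockwise as positive: τ₁ = +(55.9)(0.662) = +37.01 N·m; τ₂ = +(44.4)(0.428) = +19.00 N·m; τ₃ = +(42.1)(0.429) = +18.06 N·m.
Net torque τ = 74.07 N·m.
α = τ/I = 74.07/9.115 = 8.126 rad/s².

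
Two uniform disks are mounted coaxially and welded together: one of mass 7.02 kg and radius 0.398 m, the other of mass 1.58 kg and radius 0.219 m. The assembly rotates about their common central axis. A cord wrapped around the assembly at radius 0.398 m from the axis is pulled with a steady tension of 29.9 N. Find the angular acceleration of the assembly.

α ≈ 20.0 rad/s²

I = ½M₁R₁² + ½M₂R₂² = ½(7.02)(0.398)² + ½(1.58)(0.219)² = 0.5939 kg·m².
τ = F r = (29.9)(0.398) = 11.90 N·m.
α = τ/I = 11.90/0.5939 = 20.04 rad/s².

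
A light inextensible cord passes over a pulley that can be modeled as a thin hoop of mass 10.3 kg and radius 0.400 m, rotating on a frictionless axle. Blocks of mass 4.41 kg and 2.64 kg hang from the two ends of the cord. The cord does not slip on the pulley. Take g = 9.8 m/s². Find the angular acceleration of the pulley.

α ≈ 2.50 rad/s²

I = MR² = (10.3)(0.400)² = 1.648 kg·m².
Heavier block: m₁g − T₁ = m₁a. Lighter block: T₂ − m₂g = m₂a.
Pulley: (T₁ − T₂)R = Iα = I(a/R), so T₁ − T₂ = (I/R²)a = 1·M_p a = 10.30·a.
Adding the three: (m₁ − m₂)g = (m₁ + m₂ + 10.30)a, so a = (4.41 − 2.64)(9.8)/(4.41 + 2.64 + 10.30) = 0.9998 m/s².
α = a/R = 0.9998/0.400 = 2.499 rad/s².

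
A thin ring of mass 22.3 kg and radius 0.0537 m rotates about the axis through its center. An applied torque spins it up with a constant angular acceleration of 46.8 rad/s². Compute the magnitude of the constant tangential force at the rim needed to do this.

I = MR² = (22.3)(0.0537)² = 0.06431 kg·m².
The required torque is τ = Iα = (0.06431)(46.80) = 3.010 N·m.
A tangential force at the rim gives τ = FR, so F = τ/R = 3.010/0.0537 = 56.04 N.

F ≈ 56.0 N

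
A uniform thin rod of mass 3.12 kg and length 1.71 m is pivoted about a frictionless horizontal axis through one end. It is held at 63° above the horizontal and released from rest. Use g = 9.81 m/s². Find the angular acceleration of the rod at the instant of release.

α ≈ 3.91 rad/s²

About the pivot, I = (1/3)ML² = (1/3)(3.12)(1.71)² = 3.041 kg·m².
The weight acts at the center, a distance L/2 = 0.8550 m from the pivot; τ = Mg(L/2) cos 63° = 11.88 N·m.
α = τ/I = 11.88/3.041 = 3.907 rad/s².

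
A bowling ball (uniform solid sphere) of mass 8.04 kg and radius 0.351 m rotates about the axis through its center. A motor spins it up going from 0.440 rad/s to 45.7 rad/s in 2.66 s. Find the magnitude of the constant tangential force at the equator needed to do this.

I = (2/5)MR² = (2/5)(8.04)(0.351)² = 0.3962 kg·m².
α = Δω/Δt = (45.7 − 0.440)/2.66 = 17.02 rad/s².
The required torque is τ = Iα = (0.3962)(17.02) = 6.742 N·m.
A tangential force at the equator gives τ = FR, so F = τ/R = 6.742/0.351 = 19.21 N.

F ≈ 19.2 N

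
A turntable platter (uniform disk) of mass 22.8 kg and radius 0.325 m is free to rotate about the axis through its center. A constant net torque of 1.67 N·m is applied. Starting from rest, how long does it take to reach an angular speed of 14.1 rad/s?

I = ½MR² = (1/2)(22.8)(0.325)² = 1.204 kg·m².
α = τ/I = 1.67/1.204 = 1.387 rad/s².
ω = αt ⇒ t = ω/α = 14.1/1.387 = 10.17 s.

t ≈ 10.2 s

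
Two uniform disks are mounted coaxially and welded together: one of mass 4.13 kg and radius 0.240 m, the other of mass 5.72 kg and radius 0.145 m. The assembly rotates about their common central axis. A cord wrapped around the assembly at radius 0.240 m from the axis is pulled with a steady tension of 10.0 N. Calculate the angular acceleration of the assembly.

I = ½M₁R₁² + ½M₂R₂² = ½(4.13)(0.240)² + ½(5.72)(0.145)² = 0.1791 kg·m².
τ = F r = (10.0)(0.240) = 2.400 N·m.
α = τ/I = 2.400/0.1791 = 13.40 rad/s².

α ≈ 13.4 rad/s²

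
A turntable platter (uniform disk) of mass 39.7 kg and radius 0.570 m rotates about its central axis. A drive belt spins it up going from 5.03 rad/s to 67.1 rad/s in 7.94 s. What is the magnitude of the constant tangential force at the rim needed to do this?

F ≈ 88.4 N

I = ½MR² = (1/2)(39.7)(0.570)² = 6.449 kg·m².
α = Δω/Δt = (67.1 − 5.03)/7.94 = 7.817 rad/s².
The required torque is τ = Iα = (6.449)(7.817) = 50.42 N·m.
A tangential force at the rim gives τ = FR, so F = τ/R = 50.42/0.570 = 88.45 N.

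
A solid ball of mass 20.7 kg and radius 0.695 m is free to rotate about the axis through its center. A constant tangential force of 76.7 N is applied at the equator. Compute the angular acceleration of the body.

I = (2/5)MR² = (2/5)(20.7)(0.695)² = 3.999 kg·m².
τ = F R = (76.7)(0.695) = 53.31 N·m.
From τ = Iα: α = 53.31/3.999 = 13.33 rad/s².

α ≈ 13.3 rad/s²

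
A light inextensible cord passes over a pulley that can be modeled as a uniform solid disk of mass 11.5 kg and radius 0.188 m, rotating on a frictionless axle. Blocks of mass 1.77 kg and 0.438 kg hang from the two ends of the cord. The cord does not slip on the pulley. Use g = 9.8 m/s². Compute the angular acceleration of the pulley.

I = ½MR² = (1/2)(11.5)(0.188)² = 0.2032 kg·m².
Heavier block: m₁g − T₁ = m₁a. Lighter block: T₂ − m₂g = m₂a.
Pulley: (T₁ − T₂)R = Iα = I(a/R), so T₁ − T₂ = (I/R²)a = (1/2)M_p a = 5.750·a.
Adding the three: (m₁ − m₂)g = (m₁ + m₂ + 5.750)a, so a = (1.77 − 0.438)(9.8)/(1.77 + 0.438 + 5.750) = 1.640 m/s².
α = a/R = 1.640/0.188 = 8.725 rad/s².

α ≈ 8.73 rad/s²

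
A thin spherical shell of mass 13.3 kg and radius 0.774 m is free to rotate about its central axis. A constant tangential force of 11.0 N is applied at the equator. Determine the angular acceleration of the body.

I = (2/3)MR² = (2/3)(13.3)(0.774)² = 5.312 kg·m².
τ = F R = (11.0)(0.774) = 8.514 N·m.
Newton's second law for rotation, τ = Iα, gives α = τ/I = 8.514/5.312 = 1.603 rad/s².

α ≈ 1.60 rad/s²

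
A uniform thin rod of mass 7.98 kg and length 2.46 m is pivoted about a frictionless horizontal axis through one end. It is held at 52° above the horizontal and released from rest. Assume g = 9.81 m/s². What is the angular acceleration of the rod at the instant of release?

About the pivot, I = (1/3)ML² = (1/3)(7.98)(2.46)² = 16.10 kg·m².
The weight acts at the center, a distance L/2 = 1.230 m from the pivot; τ = Mg(L/2) cos 52° = 59.28 N·m.
α = τ/I = 59.28/16.10 = 3.683 rad/s².
(Equivalently α = (3g/(2L)) cos 52° = 3.683 rad/s².)

α ≈ 3.68 rad/s²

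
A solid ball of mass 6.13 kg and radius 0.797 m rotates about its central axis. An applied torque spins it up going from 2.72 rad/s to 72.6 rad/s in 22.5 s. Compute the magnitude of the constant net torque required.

τ ≈ 4.84 N·m

I = (2/5)MR² = (2/5)(6.13)(0.797)² = 1.558 kg·m².
α = Δω/Δt = (72.6 − 2.72)/22.5 = 3.106 rad/s².
τ = Iα = (1.558)(3.106) = 4.837 N·m.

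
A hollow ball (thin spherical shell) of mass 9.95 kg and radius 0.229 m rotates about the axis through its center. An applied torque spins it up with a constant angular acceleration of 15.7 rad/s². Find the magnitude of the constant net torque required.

I = (2/3)MR² = (2/3)(9.95)(0.229)² = 0.3479 kg·m².
τ = Iα = (0.3479)(15.70) = 5.461 N·m.

τ ≈ 5.46 N·m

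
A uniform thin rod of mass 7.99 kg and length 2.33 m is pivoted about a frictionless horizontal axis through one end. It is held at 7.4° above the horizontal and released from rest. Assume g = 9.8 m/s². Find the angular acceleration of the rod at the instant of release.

α ≈ 6.26 rad/s²

About the pivot, I = (1/3)ML² = (1/3)(7.99)(2.33)² = 14.46 kg·m².
The weight acts at the center, a distance L/2 = 1.165 m from the pivot; τ = Mg(L/2) cos 7.4° = 90.46 N·m.
α = τ/I = 90.46/14.46 = 6.256 rad/s².
(Equivalently α = (3g/(2L)) cos 7.4° = 6.256 rad/s².)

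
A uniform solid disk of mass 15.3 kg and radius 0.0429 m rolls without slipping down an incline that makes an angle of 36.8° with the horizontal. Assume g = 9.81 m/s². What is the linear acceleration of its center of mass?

a ≈ 3.92 m/s²

Translation along the incline: Mg sinθ − f = Ma.
Rotation about the center: fR = Iα with I = ½MR². No-slip gives a = αR, so f = (I/R²)a = (1/2)M a.
Substituting: Mg sinθ = (1 + 0.5000)Ma, so a = g sinθ/(1 + 0.5000) = (9.81) sin 36.8° / 1.500 = 3.918 m/s².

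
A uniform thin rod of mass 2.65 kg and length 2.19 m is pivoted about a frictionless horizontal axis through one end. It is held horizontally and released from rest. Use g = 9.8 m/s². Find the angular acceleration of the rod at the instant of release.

About the pivot, I = (1/3)ML² = (1/3)(2.65)(2.19)² = 4.237 kg·m².
The weight acts at the center, a distance L/2 = 1.095 m from the pivot; τ = Mg(L/2) = 28.44 N·m.
α = τ/I = 28.44/4.237 = 6.712 rad/s².

α ≈ 6.71 rad/s²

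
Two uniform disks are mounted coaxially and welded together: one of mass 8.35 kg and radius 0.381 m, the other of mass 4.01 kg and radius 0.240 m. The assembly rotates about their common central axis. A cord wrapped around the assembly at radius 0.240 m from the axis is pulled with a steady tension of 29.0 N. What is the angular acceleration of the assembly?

I = ½M₁R₁² + ½M₂R₂² = ½(8.35)(0.381)² + ½(4.01)(0.240)² = 0.7215 kg·m².
τ = F r = (29.0)(0.240) = 6.960 N·m.
α = τ/I = 6.960/0.7215 = 9.646 rad/s².

α ≈ 9.65 rad/s²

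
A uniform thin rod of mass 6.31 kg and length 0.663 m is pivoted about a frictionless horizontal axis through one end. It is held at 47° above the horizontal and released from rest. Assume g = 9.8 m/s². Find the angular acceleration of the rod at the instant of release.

α ≈ 15.1 rad/s²

About the pivot, I = (1/3)ML² = (1/3)(6.31)(0.663)² = 0.9246 kg·m².
The weight acts at the center, a distance L/2 = 0.3315 m from the pivot; τ = Mg(L/2) cos 47° = 13.98 N·m.
α = τ/I = 13.98/0.9246 = 15.12 rad/s².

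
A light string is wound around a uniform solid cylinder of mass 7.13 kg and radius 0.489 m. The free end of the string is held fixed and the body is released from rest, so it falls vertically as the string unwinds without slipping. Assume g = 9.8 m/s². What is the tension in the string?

T ≈ 23.3 N

Translation: Mg − T = Ma. Rotation about the center: TR = Iα with I = ½MR².
With a = αR: T = (I/R²)a = (1/2)M a, so Mg = (1 + 0.5000)Ma.
a = g/(1 + 0.5000) = 9.8/1.500 = 6.533 m/s².
T = 0.5000·M·a = (0.5000)(7.13)(6.533) = 23.29 N.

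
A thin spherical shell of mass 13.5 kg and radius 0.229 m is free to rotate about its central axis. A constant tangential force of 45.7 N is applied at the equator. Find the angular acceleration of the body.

α ≈ 22.2 rad/s²

I = (2/3)MR² = (2/3)(13.5)(0.229)² = 0.4720 kg·m².
τ = F R = (45.7)(0.229) = 10.47 N·m.
From τ = Iα: α = 10.47/0.4720 = 22.17 rad/s².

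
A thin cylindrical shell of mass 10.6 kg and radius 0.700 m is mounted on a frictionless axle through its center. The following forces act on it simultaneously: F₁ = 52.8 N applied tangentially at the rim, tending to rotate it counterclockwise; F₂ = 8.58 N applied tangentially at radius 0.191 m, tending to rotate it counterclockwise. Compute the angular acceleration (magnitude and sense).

I = MR² = (10.6)(0.700)² = 5.194 kg·m².
Taking counterclockwise as positive: τ₁ = +(52.8)(0.700) = +36.96 N·m; τ₂ = +(8.58)(0.191) = +1.639 N·m.
Net torque τ = 38.60 N·m.
α = τ/I = 38.60/5.194 = 7.431 rad/s².

α ≈ 7.43 rad/s², counterclockwise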